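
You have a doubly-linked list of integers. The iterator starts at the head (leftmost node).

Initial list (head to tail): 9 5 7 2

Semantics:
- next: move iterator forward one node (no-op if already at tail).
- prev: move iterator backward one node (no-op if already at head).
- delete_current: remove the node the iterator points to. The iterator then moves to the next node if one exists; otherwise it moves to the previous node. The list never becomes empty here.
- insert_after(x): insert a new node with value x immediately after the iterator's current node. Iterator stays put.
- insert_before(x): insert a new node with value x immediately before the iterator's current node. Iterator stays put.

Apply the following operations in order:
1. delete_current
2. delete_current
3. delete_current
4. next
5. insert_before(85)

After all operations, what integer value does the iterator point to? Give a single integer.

After 1 (delete_current): list=[5, 7, 2] cursor@5
After 2 (delete_current): list=[7, 2] cursor@7
After 3 (delete_current): list=[2] cursor@2
After 4 (next): list=[2] cursor@2
After 5 (insert_before(85)): list=[85, 2] cursor@2

Answer: 2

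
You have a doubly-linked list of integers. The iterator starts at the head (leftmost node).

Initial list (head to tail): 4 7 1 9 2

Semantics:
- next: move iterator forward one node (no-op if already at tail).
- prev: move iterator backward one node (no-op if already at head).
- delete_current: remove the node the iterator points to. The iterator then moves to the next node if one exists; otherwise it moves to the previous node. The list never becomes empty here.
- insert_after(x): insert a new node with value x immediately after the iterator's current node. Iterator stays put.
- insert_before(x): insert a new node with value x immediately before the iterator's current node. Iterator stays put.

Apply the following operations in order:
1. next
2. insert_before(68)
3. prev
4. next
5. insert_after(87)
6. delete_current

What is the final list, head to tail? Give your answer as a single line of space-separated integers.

Answer: 4 68 87 1 9 2

Derivation:
After 1 (next): list=[4, 7, 1, 9, 2] cursor@7
After 2 (insert_before(68)): list=[4, 68, 7, 1, 9, 2] cursor@7
After 3 (prev): list=[4, 68, 7, 1, 9, 2] cursor@68
After 4 (next): list=[4, 68, 7, 1, 9, 2] cursor@7
After 5 (insert_after(87)): list=[4, 68, 7, 87, 1, 9, 2] cursor@7
After 6 (delete_current): list=[4, 68, 87, 1, 9, 2] cursor@87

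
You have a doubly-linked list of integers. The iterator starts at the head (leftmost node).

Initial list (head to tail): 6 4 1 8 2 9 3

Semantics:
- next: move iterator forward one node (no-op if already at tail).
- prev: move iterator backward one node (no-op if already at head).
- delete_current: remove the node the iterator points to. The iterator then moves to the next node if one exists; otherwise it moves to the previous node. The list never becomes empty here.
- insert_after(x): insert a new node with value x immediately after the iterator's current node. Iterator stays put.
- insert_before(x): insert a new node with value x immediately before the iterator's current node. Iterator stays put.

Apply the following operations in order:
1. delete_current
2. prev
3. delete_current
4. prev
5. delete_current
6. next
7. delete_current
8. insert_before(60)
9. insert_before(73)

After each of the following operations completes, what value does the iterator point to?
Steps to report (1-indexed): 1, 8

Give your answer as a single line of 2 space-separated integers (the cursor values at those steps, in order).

Answer: 4 9

Derivation:
After 1 (delete_current): list=[4, 1, 8, 2, 9, 3] cursor@4
After 2 (prev): list=[4, 1, 8, 2, 9, 3] cursor@4
After 3 (delete_current): list=[1, 8, 2, 9, 3] cursor@1
After 4 (prev): list=[1, 8, 2, 9, 3] cursor@1
After 5 (delete_current): list=[8, 2, 9, 3] cursor@8
After 6 (next): list=[8, 2, 9, 3] cursor@2
After 7 (delete_current): list=[8, 9, 3] cursor@9
After 8 (insert_before(60)): list=[8, 60, 9, 3] cursor@9
After 9 (insert_before(73)): list=[8, 60, 73, 9, 3] cursor@9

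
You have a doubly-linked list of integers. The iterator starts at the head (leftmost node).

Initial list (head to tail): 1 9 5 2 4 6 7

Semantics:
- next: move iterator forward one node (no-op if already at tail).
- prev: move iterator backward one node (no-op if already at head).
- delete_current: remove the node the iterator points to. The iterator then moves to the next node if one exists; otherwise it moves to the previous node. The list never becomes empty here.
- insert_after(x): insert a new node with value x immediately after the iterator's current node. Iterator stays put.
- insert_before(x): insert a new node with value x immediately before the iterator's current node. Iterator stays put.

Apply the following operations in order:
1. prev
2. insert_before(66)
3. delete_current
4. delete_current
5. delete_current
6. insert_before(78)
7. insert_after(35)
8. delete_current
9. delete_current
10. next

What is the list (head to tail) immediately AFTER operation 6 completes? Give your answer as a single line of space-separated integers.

Answer: 66 78 2 4 6 7

Derivation:
After 1 (prev): list=[1, 9, 5, 2, 4, 6, 7] cursor@1
After 2 (insert_before(66)): list=[66, 1, 9, 5, 2, 4, 6, 7] cursor@1
After 3 (delete_current): list=[66, 9, 5, 2, 4, 6, 7] cursor@9
After 4 (delete_current): list=[66, 5, 2, 4, 6, 7] cursor@5
After 5 (delete_current): list=[66, 2, 4, 6, 7] cursor@2
After 6 (insert_before(78)): list=[66, 78, 2, 4, 6, 7] cursor@2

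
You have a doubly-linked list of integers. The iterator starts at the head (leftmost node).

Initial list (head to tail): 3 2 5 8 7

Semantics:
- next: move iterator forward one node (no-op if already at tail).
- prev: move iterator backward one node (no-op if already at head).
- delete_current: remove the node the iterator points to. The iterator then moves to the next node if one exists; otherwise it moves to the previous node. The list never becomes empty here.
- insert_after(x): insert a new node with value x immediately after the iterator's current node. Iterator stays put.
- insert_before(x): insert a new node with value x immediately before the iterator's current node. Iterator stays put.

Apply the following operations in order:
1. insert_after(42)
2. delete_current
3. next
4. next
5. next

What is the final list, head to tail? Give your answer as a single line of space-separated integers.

Answer: 42 2 5 8 7

Derivation:
After 1 (insert_after(42)): list=[3, 42, 2, 5, 8, 7] cursor@3
After 2 (delete_current): list=[42, 2, 5, 8, 7] cursor@42
After 3 (next): list=[42, 2, 5, 8, 7] cursor@2
After 4 (next): list=[42, 2, 5, 8, 7] cursor@5
After 5 (next): list=[42, 2, 5, 8, 7] cursor@8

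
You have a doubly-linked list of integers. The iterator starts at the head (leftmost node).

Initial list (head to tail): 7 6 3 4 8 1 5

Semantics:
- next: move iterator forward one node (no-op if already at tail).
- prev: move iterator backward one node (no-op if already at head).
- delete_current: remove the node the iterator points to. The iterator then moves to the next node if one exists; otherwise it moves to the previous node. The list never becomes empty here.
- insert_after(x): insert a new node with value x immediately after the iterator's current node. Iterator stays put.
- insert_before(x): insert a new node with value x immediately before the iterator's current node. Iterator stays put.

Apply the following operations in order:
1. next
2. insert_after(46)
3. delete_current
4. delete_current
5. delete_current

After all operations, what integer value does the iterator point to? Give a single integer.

After 1 (next): list=[7, 6, 3, 4, 8, 1, 5] cursor@6
After 2 (insert_after(46)): list=[7, 6, 46, 3, 4, 8, 1, 5] cursor@6
After 3 (delete_current): list=[7, 46, 3, 4, 8, 1, 5] cursor@46
After 4 (delete_current): list=[7, 3, 4, 8, 1, 5] cursor@3
After 5 (delete_current): list=[7, 4, 8, 1, 5] cursor@4

Answer: 4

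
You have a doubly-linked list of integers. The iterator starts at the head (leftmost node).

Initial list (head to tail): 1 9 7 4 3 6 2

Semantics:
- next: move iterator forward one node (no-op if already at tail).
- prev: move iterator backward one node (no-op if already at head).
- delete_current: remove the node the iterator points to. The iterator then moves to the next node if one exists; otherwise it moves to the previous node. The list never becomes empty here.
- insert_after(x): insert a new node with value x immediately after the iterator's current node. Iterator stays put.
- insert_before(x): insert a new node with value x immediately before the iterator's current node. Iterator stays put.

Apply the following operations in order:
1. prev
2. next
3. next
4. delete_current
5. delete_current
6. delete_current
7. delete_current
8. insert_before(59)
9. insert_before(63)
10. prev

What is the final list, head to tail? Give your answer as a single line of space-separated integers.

Answer: 1 9 59 63 2

Derivation:
After 1 (prev): list=[1, 9, 7, 4, 3, 6, 2] cursor@1
After 2 (next): list=[1, 9, 7, 4, 3, 6, 2] cursor@9
After 3 (next): list=[1, 9, 7, 4, 3, 6, 2] cursor@7
After 4 (delete_current): list=[1, 9, 4, 3, 6, 2] cursor@4
After 5 (delete_current): list=[1, 9, 3, 6, 2] cursor@3
After 6 (delete_current): list=[1, 9, 6, 2] cursor@6
After 7 (delete_current): list=[1, 9, 2] cursor@2
After 8 (insert_before(59)): list=[1, 9, 59, 2] cursor@2
After 9 (insert_before(63)): list=[1, 9, 59, 63, 2] cursor@2
After 10 (prev): list=[1, 9, 59, 63, 2] cursor@63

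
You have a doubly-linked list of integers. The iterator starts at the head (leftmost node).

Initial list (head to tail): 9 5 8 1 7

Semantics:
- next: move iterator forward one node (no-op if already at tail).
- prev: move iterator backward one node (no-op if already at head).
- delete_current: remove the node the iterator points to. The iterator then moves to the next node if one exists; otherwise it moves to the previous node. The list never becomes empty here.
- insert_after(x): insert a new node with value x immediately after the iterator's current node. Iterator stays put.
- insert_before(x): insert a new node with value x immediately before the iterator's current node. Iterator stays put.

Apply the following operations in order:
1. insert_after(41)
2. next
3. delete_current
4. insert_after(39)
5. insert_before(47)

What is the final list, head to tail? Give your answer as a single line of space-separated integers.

Answer: 9 47 5 39 8 1 7

Derivation:
After 1 (insert_after(41)): list=[9, 41, 5, 8, 1, 7] cursor@9
After 2 (next): list=[9, 41, 5, 8, 1, 7] cursor@41
After 3 (delete_current): list=[9, 5, 8, 1, 7] cursor@5
After 4 (insert_after(39)): list=[9, 5, 39, 8, 1, 7] cursor@5
After 5 (insert_before(47)): list=[9, 47, 5, 39, 8, 1, 7] cursor@5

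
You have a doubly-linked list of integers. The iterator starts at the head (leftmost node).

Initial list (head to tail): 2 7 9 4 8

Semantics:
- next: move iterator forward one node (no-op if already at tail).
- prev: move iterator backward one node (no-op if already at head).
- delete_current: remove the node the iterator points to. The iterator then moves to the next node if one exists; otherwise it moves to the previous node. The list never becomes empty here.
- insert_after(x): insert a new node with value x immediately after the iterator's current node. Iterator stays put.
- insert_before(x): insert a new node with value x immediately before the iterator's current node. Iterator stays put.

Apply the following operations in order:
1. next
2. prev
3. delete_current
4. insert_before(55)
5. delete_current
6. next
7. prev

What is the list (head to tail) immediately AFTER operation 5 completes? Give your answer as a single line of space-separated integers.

Answer: 55 9 4 8

Derivation:
After 1 (next): list=[2, 7, 9, 4, 8] cursor@7
After 2 (prev): list=[2, 7, 9, 4, 8] cursor@2
After 3 (delete_current): list=[7, 9, 4, 8] cursor@7
After 4 (insert_before(55)): list=[55, 7, 9, 4, 8] cursor@7
After 5 (delete_current): list=[55, 9, 4, 8] cursor@9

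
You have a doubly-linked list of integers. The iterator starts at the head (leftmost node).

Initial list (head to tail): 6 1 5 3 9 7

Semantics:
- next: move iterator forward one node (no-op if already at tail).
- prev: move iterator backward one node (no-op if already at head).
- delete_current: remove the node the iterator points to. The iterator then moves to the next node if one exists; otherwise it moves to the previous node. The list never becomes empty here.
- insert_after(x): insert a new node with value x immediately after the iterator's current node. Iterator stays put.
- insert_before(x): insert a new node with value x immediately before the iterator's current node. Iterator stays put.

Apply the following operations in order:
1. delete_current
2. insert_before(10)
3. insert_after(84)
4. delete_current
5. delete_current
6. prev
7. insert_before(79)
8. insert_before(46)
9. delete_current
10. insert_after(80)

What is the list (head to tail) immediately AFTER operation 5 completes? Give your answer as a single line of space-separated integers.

Answer: 10 5 3 9 7

Derivation:
After 1 (delete_current): list=[1, 5, 3, 9, 7] cursor@1
After 2 (insert_before(10)): list=[10, 1, 5, 3, 9, 7] cursor@1
After 3 (insert_after(84)): list=[10, 1, 84, 5, 3, 9, 7] cursor@1
After 4 (delete_current): list=[10, 84, 5, 3, 9, 7] cursor@84
After 5 (delete_current): list=[10, 5, 3, 9, 7] cursor@5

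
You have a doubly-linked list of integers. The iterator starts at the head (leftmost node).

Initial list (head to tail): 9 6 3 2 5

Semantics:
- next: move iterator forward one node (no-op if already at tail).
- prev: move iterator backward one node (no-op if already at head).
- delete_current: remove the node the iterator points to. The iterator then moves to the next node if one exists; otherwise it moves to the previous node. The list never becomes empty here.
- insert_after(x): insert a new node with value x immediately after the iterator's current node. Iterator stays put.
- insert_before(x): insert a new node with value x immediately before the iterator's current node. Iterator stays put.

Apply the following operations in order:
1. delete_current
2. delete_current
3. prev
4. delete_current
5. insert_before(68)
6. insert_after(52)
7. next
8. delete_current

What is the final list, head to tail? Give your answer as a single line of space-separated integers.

After 1 (delete_current): list=[6, 3, 2, 5] cursor@6
After 2 (delete_current): list=[3, 2, 5] cursor@3
After 3 (prev): list=[3, 2, 5] cursor@3
After 4 (delete_current): list=[2, 5] cursor@2
After 5 (insert_before(68)): list=[68, 2, 5] cursor@2
After 6 (insert_after(52)): list=[68, 2, 52, 5] cursor@2
After 7 (next): list=[68, 2, 52, 5] cursor@52
After 8 (delete_current): list=[68, 2, 5] cursor@5

Answer: 68 2 5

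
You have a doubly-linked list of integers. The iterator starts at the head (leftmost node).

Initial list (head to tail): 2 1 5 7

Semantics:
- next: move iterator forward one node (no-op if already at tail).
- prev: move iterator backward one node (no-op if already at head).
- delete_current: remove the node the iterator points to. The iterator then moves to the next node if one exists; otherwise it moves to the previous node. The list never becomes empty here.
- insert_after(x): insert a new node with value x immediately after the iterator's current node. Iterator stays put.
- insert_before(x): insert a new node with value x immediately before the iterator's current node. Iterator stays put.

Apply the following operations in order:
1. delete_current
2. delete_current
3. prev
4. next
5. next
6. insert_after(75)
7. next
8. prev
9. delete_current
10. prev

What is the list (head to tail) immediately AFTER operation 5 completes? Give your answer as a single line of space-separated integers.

Answer: 5 7

Derivation:
After 1 (delete_current): list=[1, 5, 7] cursor@1
After 2 (delete_current): list=[5, 7] cursor@5
After 3 (prev): list=[5, 7] cursor@5
After 4 (next): list=[5, 7] cursor@7
After 5 (next): list=[5, 7] cursor@7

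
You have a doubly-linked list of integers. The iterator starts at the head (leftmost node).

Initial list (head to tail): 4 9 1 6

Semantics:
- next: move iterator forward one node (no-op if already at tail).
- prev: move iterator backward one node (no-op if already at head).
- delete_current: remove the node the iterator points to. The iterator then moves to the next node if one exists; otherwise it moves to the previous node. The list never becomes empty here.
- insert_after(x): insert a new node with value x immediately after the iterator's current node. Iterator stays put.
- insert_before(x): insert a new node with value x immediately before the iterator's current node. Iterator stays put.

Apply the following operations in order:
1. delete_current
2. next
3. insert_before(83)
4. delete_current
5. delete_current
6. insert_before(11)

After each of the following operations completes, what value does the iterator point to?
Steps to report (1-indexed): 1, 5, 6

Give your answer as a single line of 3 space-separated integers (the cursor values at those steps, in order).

After 1 (delete_current): list=[9, 1, 6] cursor@9
After 2 (next): list=[9, 1, 6] cursor@1
After 3 (insert_before(83)): list=[9, 83, 1, 6] cursor@1
After 4 (delete_current): list=[9, 83, 6] cursor@6
After 5 (delete_current): list=[9, 83] cursor@83
After 6 (insert_before(11)): list=[9, 11, 83] cursor@83

Answer: 9 83 83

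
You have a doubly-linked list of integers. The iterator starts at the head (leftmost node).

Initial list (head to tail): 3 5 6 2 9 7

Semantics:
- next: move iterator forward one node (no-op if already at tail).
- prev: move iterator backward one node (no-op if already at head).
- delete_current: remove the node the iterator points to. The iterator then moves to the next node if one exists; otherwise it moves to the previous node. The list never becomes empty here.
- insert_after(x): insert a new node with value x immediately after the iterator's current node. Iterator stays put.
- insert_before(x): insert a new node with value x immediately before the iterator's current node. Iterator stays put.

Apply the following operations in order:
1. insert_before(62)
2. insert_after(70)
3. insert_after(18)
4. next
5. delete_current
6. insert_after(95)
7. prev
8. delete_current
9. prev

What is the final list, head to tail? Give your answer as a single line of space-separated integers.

After 1 (insert_before(62)): list=[62, 3, 5, 6, 2, 9, 7] cursor@3
After 2 (insert_after(70)): list=[62, 3, 70, 5, 6, 2, 9, 7] cursor@3
After 3 (insert_after(18)): list=[62, 3, 18, 70, 5, 6, 2, 9, 7] cursor@3
After 4 (next): list=[62, 3, 18, 70, 5, 6, 2, 9, 7] cursor@18
After 5 (delete_current): list=[62, 3, 70, 5, 6, 2, 9, 7] cursor@70
After 6 (insert_after(95)): list=[62, 3, 70, 95, 5, 6, 2, 9, 7] cursor@70
After 7 (prev): list=[62, 3, 70, 95, 5, 6, 2, 9, 7] cursor@3
After 8 (delete_current): list=[62, 70, 95, 5, 6, 2, 9, 7] cursor@70
After 9 (prev): list=[62, 70, 95, 5, 6, 2, 9, 7] cursor@62

Answer: 62 70 95 5 6 2 9 7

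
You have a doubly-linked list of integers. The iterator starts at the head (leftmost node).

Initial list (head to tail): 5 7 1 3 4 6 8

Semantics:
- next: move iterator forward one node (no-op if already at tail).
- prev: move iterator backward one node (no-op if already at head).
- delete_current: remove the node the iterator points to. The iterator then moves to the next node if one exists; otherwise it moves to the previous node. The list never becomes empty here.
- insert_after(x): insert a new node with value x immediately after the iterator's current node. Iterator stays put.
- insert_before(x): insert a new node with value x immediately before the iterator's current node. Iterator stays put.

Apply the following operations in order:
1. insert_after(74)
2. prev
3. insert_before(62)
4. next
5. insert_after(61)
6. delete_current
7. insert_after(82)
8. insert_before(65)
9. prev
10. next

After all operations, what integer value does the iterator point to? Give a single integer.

After 1 (insert_after(74)): list=[5, 74, 7, 1, 3, 4, 6, 8] cursor@5
After 2 (prev): list=[5, 74, 7, 1, 3, 4, 6, 8] cursor@5
After 3 (insert_before(62)): list=[62, 5, 74, 7, 1, 3, 4, 6, 8] cursor@5
After 4 (next): list=[62, 5, 74, 7, 1, 3, 4, 6, 8] cursor@74
After 5 (insert_after(61)): list=[62, 5, 74, 61, 7, 1, 3, 4, 6, 8] cursor@74
After 6 (delete_current): list=[62, 5, 61, 7, 1, 3, 4, 6, 8] cursor@61
After 7 (insert_after(82)): list=[62, 5, 61, 82, 7, 1, 3, 4, 6, 8] cursor@61
After 8 (insert_before(65)): list=[62, 5, 65, 61, 82, 7, 1, 3, 4, 6, 8] cursor@61
After 9 (prev): list=[62, 5, 65, 61, 82, 7, 1, 3, 4, 6, 8] cursor@65
After 10 (next): list=[62, 5, 65, 61, 82, 7, 1, 3, 4, 6, 8] cursor@61

Answer: 61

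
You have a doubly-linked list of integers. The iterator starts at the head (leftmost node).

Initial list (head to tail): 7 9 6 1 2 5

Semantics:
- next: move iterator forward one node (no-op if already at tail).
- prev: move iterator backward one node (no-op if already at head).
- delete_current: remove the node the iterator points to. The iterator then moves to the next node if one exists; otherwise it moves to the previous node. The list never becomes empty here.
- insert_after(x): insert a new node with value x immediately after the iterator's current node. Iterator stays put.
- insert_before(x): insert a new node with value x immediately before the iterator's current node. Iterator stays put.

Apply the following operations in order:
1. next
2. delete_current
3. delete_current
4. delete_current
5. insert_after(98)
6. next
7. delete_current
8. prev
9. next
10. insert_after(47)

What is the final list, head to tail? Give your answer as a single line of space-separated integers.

After 1 (next): list=[7, 9, 6, 1, 2, 5] cursor@9
After 2 (delete_current): list=[7, 6, 1, 2, 5] cursor@6
After 3 (delete_current): list=[7, 1, 2, 5] cursor@1
After 4 (delete_current): list=[7, 2, 5] cursor@2
After 5 (insert_after(98)): list=[7, 2, 98, 5] cursor@2
After 6 (next): list=[7, 2, 98, 5] cursor@98
After 7 (delete_current): list=[7, 2, 5] cursor@5
After 8 (prev): list=[7, 2, 5] cursor@2
After 9 (next): list=[7, 2, 5] cursor@5
After 10 (insert_after(47)): list=[7, 2, 5, 47] cursor@5

Answer: 7 2 5 47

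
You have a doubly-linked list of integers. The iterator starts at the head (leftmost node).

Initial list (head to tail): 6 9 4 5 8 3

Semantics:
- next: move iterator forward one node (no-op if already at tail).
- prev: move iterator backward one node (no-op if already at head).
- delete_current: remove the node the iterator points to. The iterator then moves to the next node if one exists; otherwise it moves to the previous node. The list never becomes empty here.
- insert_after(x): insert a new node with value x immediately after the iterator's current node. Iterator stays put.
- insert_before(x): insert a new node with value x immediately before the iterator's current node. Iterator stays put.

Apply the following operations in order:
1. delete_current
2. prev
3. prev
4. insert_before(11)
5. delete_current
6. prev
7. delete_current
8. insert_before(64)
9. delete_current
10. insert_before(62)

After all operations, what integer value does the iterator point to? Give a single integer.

Answer: 5

Derivation:
After 1 (delete_current): list=[9, 4, 5, 8, 3] cursor@9
After 2 (prev): list=[9, 4, 5, 8, 3] cursor@9
After 3 (prev): list=[9, 4, 5, 8, 3] cursor@9
After 4 (insert_before(11)): list=[11, 9, 4, 5, 8, 3] cursor@9
After 5 (delete_current): list=[11, 4, 5, 8, 3] cursor@4
After 6 (prev): list=[11, 4, 5, 8, 3] cursor@11
After 7 (delete_current): list=[4, 5, 8, 3] cursor@4
After 8 (insert_before(64)): list=[64, 4, 5, 8, 3] cursor@4
After 9 (delete_current): list=[64, 5, 8, 3] cursor@5
After 10 (insert_before(62)): list=[64, 62, 5, 8, 3] cursor@5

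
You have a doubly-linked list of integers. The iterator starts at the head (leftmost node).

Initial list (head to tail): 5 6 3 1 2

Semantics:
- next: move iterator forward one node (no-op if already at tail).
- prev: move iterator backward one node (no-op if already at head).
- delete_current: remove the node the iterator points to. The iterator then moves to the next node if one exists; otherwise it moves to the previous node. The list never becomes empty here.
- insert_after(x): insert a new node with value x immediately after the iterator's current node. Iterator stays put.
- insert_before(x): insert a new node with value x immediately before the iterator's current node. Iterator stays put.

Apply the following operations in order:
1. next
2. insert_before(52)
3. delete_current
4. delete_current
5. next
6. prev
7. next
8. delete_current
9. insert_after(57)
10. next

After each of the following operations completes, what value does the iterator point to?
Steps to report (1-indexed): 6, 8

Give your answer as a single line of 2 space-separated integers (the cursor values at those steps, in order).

Answer: 1 1

Derivation:
After 1 (next): list=[5, 6, 3, 1, 2] cursor@6
After 2 (insert_before(52)): list=[5, 52, 6, 3, 1, 2] cursor@6
After 3 (delete_current): list=[5, 52, 3, 1, 2] cursor@3
After 4 (delete_current): list=[5, 52, 1, 2] cursor@1
After 5 (next): list=[5, 52, 1, 2] cursor@2
After 6 (prev): list=[5, 52, 1, 2] cursor@1
After 7 (next): list=[5, 52, 1, 2] cursor@2
After 8 (delete_current): list=[5, 52, 1] cursor@1
After 9 (insert_after(57)): list=[5, 52, 1, 57] cursor@1
After 10 (next): list=[5, 52, 1, 57] cursor@57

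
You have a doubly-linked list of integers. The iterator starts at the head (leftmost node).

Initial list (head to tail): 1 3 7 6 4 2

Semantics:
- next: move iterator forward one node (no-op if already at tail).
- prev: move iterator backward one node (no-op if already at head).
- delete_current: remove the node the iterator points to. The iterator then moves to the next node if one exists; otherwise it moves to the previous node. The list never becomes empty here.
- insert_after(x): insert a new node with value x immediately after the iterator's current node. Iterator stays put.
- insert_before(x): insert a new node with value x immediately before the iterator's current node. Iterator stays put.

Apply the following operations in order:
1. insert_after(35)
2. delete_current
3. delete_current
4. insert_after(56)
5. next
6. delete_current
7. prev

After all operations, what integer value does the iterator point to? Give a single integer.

Answer: 3

Derivation:
After 1 (insert_after(35)): list=[1, 35, 3, 7, 6, 4, 2] cursor@1
After 2 (delete_current): list=[35, 3, 7, 6, 4, 2] cursor@35
After 3 (delete_current): list=[3, 7, 6, 4, 2] cursor@3
After 4 (insert_after(56)): list=[3, 56, 7, 6, 4, 2] cursor@3
After 5 (next): list=[3, 56, 7, 6, 4, 2] cursor@56
After 6 (delete_current): list=[3, 7, 6, 4, 2] cursor@7
After 7 (prev): list=[3, 7, 6, 4, 2] cursor@3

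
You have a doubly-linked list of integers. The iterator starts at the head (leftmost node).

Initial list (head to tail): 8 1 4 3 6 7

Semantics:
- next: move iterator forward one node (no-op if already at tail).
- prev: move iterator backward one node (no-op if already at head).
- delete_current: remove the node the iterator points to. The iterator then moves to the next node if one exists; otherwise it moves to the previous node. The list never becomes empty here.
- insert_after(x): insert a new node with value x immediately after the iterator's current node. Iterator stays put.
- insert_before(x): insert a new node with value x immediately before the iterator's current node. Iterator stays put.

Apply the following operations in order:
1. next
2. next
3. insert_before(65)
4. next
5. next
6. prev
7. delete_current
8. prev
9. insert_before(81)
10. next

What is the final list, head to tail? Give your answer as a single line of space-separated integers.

Answer: 8 1 65 81 4 6 7

Derivation:
After 1 (next): list=[8, 1, 4, 3, 6, 7] cursor@1
After 2 (next): list=[8, 1, 4, 3, 6, 7] cursor@4
After 3 (insert_before(65)): list=[8, 1, 65, 4, 3, 6, 7] cursor@4
After 4 (next): list=[8, 1, 65, 4, 3, 6, 7] cursor@3
After 5 (next): list=[8, 1, 65, 4, 3, 6, 7] cursor@6
After 6 (prev): list=[8, 1, 65, 4, 3, 6, 7] cursor@3
After 7 (delete_current): list=[8, 1, 65, 4, 6, 7] cursor@6
After 8 (prev): list=[8, 1, 65, 4, 6, 7] cursor@4
After 9 (insert_before(81)): list=[8, 1, 65, 81, 4, 6, 7] cursor@4
After 10 (next): list=[8, 1, 65, 81, 4, 6, 7] cursor@6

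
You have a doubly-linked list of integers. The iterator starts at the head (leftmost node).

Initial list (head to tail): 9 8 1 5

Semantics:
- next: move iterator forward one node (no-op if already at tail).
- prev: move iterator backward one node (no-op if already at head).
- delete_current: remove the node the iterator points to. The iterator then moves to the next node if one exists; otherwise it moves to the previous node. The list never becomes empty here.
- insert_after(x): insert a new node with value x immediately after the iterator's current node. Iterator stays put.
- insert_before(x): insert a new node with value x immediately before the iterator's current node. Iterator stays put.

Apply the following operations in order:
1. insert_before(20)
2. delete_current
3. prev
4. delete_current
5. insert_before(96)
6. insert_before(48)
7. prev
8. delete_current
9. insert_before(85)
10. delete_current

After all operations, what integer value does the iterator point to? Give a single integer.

After 1 (insert_before(20)): list=[20, 9, 8, 1, 5] cursor@9
After 2 (delete_current): list=[20, 8, 1, 5] cursor@8
After 3 (prev): list=[20, 8, 1, 5] cursor@20
After 4 (delete_current): list=[8, 1, 5] cursor@8
After 5 (insert_before(96)): list=[96, 8, 1, 5] cursor@8
After 6 (insert_before(48)): list=[96, 48, 8, 1, 5] cursor@8
After 7 (prev): list=[96, 48, 8, 1, 5] cursor@48
After 8 (delete_current): list=[96, 8, 1, 5] cursor@8
After 9 (insert_before(85)): list=[96, 85, 8, 1, 5] cursor@8
After 10 (delete_current): list=[96, 85, 1, 5] cursor@1

Answer: 1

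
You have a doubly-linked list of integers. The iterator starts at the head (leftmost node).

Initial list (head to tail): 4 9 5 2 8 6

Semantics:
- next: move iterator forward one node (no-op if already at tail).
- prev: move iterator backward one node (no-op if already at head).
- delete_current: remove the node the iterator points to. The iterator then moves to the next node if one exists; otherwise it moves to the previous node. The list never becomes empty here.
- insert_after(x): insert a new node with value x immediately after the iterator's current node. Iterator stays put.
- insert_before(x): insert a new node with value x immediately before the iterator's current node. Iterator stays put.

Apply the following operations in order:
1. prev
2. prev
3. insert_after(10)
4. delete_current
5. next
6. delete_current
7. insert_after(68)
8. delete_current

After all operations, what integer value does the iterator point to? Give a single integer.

Answer: 68

Derivation:
After 1 (prev): list=[4, 9, 5, 2, 8, 6] cursor@4
After 2 (prev): list=[4, 9, 5, 2, 8, 6] cursor@4
After 3 (insert_after(10)): list=[4, 10, 9, 5, 2, 8, 6] cursor@4
After 4 (delete_current): list=[10, 9, 5, 2, 8, 6] cursor@10
After 5 (next): list=[10, 9, 5, 2, 8, 6] cursor@9
After 6 (delete_current): list=[10, 5, 2, 8, 6] cursor@5
After 7 (insert_after(68)): list=[10, 5, 68, 2, 8, 6] cursor@5
After 8 (delete_current): list=[10, 68, 2, 8, 6] cursor@68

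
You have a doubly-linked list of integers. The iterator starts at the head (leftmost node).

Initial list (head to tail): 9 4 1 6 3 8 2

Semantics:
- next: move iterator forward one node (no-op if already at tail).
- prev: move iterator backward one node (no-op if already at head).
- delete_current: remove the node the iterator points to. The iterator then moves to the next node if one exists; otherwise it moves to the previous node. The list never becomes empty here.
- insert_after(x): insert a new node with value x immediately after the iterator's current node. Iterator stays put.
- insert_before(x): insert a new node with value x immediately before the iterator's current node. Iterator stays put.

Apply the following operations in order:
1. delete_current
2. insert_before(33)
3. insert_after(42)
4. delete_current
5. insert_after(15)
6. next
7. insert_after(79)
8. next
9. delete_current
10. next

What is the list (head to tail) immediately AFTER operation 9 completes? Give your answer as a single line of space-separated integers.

After 1 (delete_current): list=[4, 1, 6, 3, 8, 2] cursor@4
After 2 (insert_before(33)): list=[33, 4, 1, 6, 3, 8, 2] cursor@4
After 3 (insert_after(42)): list=[33, 4, 42, 1, 6, 3, 8, 2] cursor@4
After 4 (delete_current): list=[33, 42, 1, 6, 3, 8, 2] cursor@42
After 5 (insert_after(15)): list=[33, 42, 15, 1, 6, 3, 8, 2] cursor@42
After 6 (next): list=[33, 42, 15, 1, 6, 3, 8, 2] cursor@15
After 7 (insert_after(79)): list=[33, 42, 15, 79, 1, 6, 3, 8, 2] cursor@15
After 8 (next): list=[33, 42, 15, 79, 1, 6, 3, 8, 2] cursor@79
After 9 (delete_current): list=[33, 42, 15, 1, 6, 3, 8, 2] cursor@1

Answer: 33 42 15 1 6 3 8 2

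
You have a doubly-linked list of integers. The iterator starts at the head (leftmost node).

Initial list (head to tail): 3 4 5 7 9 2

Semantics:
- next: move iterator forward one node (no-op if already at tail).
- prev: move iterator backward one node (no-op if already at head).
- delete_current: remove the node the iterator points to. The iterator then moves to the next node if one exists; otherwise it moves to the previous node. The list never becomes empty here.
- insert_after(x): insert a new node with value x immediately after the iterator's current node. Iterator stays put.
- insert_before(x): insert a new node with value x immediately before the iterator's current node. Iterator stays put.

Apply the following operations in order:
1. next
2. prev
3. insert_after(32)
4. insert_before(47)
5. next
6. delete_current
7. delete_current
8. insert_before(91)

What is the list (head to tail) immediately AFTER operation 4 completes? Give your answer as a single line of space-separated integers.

Answer: 47 3 32 4 5 7 9 2

Derivation:
After 1 (next): list=[3, 4, 5, 7, 9, 2] cursor@4
After 2 (prev): list=[3, 4, 5, 7, 9, 2] cursor@3
After 3 (insert_after(32)): list=[3, 32, 4, 5, 7, 9, 2] cursor@3
After 4 (insert_before(47)): list=[47, 3, 32, 4, 5, 7, 9, 2] cursor@3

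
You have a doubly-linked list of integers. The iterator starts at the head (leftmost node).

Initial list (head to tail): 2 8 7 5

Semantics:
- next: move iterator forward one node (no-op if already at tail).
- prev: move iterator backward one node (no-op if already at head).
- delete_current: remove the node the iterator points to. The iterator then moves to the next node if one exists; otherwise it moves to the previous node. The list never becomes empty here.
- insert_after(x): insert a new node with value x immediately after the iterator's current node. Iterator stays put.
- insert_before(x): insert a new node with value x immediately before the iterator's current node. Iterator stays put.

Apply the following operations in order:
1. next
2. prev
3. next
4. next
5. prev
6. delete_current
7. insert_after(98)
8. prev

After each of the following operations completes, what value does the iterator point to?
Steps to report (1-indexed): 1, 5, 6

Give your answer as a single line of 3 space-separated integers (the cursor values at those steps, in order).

After 1 (next): list=[2, 8, 7, 5] cursor@8
After 2 (prev): list=[2, 8, 7, 5] cursor@2
After 3 (next): list=[2, 8, 7, 5] cursor@8
After 4 (next): list=[2, 8, 7, 5] cursor@7
After 5 (prev): list=[2, 8, 7, 5] cursor@8
After 6 (delete_current): list=[2, 7, 5] cursor@7
After 7 (insert_after(98)): list=[2, 7, 98, 5] cursor@7
After 8 (prev): list=[2, 7, 98, 5] cursor@2

Answer: 8 8 7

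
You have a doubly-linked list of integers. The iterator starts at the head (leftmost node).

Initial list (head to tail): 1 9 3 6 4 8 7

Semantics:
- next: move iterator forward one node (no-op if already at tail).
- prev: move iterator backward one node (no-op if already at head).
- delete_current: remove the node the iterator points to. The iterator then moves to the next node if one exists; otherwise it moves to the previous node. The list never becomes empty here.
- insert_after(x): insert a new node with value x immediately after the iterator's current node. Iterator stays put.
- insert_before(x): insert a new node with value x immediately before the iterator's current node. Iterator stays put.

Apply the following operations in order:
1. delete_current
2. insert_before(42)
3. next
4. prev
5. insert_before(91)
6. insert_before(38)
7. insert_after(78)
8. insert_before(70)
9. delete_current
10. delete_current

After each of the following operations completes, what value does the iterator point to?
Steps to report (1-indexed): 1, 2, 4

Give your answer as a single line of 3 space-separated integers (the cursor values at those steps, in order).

After 1 (delete_current): list=[9, 3, 6, 4, 8, 7] cursor@9
After 2 (insert_before(42)): list=[42, 9, 3, 6, 4, 8, 7] cursor@9
After 3 (next): list=[42, 9, 3, 6, 4, 8, 7] cursor@3
After 4 (prev): list=[42, 9, 3, 6, 4, 8, 7] cursor@9
After 5 (insert_before(91)): list=[42, 91, 9, 3, 6, 4, 8, 7] cursor@9
After 6 (insert_before(38)): list=[42, 91, 38, 9, 3, 6, 4, 8, 7] cursor@9
After 7 (insert_after(78)): list=[42, 91, 38, 9, 78, 3, 6, 4, 8, 7] cursor@9
After 8 (insert_before(70)): list=[42, 91, 38, 70, 9, 78, 3, 6, 4, 8, 7] cursor@9
After 9 (delete_current): list=[42, 91, 38, 70, 78, 3, 6, 4, 8, 7] cursor@78
After 10 (delete_current): list=[42, 91, 38, 70, 3, 6, 4, 8, 7] cursor@3

Answer: 9 9 9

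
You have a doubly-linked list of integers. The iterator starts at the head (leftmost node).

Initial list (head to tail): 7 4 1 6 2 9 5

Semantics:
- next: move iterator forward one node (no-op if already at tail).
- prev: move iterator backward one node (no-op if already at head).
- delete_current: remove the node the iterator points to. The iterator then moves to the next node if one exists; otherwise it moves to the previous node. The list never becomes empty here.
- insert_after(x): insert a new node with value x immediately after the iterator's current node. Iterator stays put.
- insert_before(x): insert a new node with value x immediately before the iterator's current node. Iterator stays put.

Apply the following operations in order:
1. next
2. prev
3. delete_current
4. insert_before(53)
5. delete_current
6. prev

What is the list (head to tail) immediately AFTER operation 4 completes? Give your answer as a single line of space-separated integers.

Answer: 53 4 1 6 2 9 5

Derivation:
After 1 (next): list=[7, 4, 1, 6, 2, 9, 5] cursor@4
After 2 (prev): list=[7, 4, 1, 6, 2, 9, 5] cursor@7
After 3 (delete_current): list=[4, 1, 6, 2, 9, 5] cursor@4
After 4 (insert_before(53)): list=[53, 4, 1, 6, 2, 9, 5] cursor@4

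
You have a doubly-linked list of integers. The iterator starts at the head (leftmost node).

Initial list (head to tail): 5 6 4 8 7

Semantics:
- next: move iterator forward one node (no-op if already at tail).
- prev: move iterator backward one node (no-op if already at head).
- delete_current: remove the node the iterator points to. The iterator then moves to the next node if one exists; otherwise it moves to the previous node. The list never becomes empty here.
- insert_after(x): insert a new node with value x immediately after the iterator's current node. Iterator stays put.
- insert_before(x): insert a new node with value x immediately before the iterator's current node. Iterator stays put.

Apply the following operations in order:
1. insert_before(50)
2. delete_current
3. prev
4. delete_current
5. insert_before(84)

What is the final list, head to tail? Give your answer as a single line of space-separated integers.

After 1 (insert_before(50)): list=[50, 5, 6, 4, 8, 7] cursor@5
After 2 (delete_current): list=[50, 6, 4, 8, 7] cursor@6
After 3 (prev): list=[50, 6, 4, 8, 7] cursor@50
After 4 (delete_current): list=[6, 4, 8, 7] cursor@6
After 5 (insert_before(84)): list=[84, 6, 4, 8, 7] cursor@6

Answer: 84 6 4 8 7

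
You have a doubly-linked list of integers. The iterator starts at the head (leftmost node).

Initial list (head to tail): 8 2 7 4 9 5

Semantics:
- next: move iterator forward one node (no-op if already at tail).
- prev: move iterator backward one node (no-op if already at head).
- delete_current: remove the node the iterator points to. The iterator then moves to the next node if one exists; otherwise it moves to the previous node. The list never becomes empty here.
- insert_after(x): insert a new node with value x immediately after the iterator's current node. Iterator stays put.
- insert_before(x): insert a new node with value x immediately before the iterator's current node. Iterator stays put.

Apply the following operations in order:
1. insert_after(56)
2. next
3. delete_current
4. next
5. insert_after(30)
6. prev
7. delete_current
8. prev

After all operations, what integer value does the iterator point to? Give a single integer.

Answer: 8

Derivation:
After 1 (insert_after(56)): list=[8, 56, 2, 7, 4, 9, 5] cursor@8
After 2 (next): list=[8, 56, 2, 7, 4, 9, 5] cursor@56
After 3 (delete_current): list=[8, 2, 7, 4, 9, 5] cursor@2
After 4 (next): list=[8, 2, 7, 4, 9, 5] cursor@7
After 5 (insert_after(30)): list=[8, 2, 7, 30, 4, 9, 5] cursor@7
After 6 (prev): list=[8, 2, 7, 30, 4, 9, 5] cursor@2
After 7 (delete_current): list=[8, 7, 30, 4, 9, 5] cursor@7
After 8 (prev): list=[8, 7, 30, 4, 9, 5] cursor@8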